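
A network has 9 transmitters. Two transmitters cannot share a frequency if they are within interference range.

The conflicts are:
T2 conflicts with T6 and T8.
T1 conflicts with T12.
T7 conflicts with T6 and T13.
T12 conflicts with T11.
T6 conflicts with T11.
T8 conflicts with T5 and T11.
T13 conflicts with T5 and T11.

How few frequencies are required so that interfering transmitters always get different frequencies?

T8 and T11 conflict, so at least 2 frequencies are needed.
Using 2 frequencies: T2=1, T1=1, T7=1, T12=2, T6=2, T8=2, T13=2, T5=1, T11=1. Every pair that conflicts lands in different frequencies.

2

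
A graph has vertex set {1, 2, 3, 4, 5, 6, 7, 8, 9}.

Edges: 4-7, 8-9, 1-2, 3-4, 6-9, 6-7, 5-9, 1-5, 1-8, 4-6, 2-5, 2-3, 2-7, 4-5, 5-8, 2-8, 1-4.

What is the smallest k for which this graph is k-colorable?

4

1, 2, 5, 8 are mutually adjacent (a clique of size 4), so at least 4 colors are needed.
4 colors suffice: color a → {2, 4, 9}; color b → {3, 5, 7}; color c → {6, 8}; color d → {1}. Every edge joins two different colors.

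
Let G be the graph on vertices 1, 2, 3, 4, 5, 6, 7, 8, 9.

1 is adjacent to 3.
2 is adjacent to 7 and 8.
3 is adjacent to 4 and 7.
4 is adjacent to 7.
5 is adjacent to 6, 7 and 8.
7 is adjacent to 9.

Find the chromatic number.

3

3, 4, 7 are pairwise adjacent, so at least 3 colors are needed.
A valid assignment using 3 colors: 1=a, 2=b, 3=b, 4=c, 5=b, 6=a, 7=a, 8=a, 9=b. Each edge has distinct colors on its endpoints.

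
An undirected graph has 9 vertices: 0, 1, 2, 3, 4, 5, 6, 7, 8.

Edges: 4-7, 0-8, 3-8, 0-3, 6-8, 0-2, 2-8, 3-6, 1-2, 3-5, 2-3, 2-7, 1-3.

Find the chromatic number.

0, 2, 3, 8 are mutually adjacent (a clique of size 4), so at least 4 colors are needed.
One proper 4-coloring: 0=d, 1=c, 2=b, 3=a, 4=b, 5=b, 6=b, 7=a, 8=c. No two adjacent vertices share a color.

4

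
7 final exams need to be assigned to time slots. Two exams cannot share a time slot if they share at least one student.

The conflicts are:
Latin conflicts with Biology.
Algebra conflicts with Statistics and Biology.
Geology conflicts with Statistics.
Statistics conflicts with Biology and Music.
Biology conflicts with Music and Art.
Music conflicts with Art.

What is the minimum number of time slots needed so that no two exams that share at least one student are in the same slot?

Biology, Music, Art pairwise conflict, so at least 3 time slots are needed.
3 time slots suffice: time slot 1 → {Geology, Biology}; time slot 2 → {Latin, Statistics, Art}; time slot 3 → {Algebra, Music}. Every pair that conflicts lands in different time slots.

3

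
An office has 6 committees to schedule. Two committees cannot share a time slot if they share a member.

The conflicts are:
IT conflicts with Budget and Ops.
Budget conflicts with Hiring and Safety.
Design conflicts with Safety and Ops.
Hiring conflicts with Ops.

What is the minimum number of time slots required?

The cycle Design-Ops-Hiring-Budget-Safety-Design has odd length 5, so it cannot be 2-colored; at least 3 time slots are needed.
3 time slots suffice: time slot 1 → {Budget, Ops}; time slot 2 → {IT, Design, Hiring}; time slot 3 → {Safety}. Each listed conflict is separated.

3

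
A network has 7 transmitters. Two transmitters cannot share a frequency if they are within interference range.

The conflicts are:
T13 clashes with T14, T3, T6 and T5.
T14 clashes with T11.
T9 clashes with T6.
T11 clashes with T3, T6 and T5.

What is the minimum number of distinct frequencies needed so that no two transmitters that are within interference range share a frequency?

2

T9 and T6 conflict, so at least 2 frequencies are needed.
Using 2 frequencies: T13=1, T14=2, T9=1, T11=1, T3=2, T6=2, T5=2. No two conflicting transmitters share a frequency.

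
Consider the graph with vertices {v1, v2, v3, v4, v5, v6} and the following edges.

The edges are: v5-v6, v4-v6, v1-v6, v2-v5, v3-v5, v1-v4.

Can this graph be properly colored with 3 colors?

Yes

The chromatic number is 3. v1, v4, v6 form a triangle, so at least 3 colors are needed.
3 colors suffice: color 1 → {v2, v3, v6}; color 2 → {v4, v5}; color 3 → {v1}.
That is already a proper 3-coloring.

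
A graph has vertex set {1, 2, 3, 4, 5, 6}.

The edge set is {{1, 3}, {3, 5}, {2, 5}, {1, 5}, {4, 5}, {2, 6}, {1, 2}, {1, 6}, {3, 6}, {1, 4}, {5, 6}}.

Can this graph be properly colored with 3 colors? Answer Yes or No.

1, 3, 5, 6 form a clique, so at least 4 colors are needed.
So 3 colors are not enough.

No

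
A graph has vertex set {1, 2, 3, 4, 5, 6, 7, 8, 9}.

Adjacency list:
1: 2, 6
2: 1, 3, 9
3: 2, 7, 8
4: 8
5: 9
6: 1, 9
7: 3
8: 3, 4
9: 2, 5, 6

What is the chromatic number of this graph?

2

4 and 8 are adjacent, so at least 2 colors are needed.
2 colors suffice: color a → {2, 5, 6, 7, 8}; color b → {1, 3, 4, 9}. Each edge has distinct colors on its endpoints.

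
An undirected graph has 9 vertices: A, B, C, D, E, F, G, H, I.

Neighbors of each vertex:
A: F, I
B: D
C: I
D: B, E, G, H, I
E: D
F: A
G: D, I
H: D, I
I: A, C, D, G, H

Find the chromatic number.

D, G, I are mutually adjacent, so at least 3 colors are needed.
3 colors suffice: color red → {A, C, D}; color blue → {B, E, F, I}; color green → {G, H}. Each edge has distinct colors on its endpoints.

3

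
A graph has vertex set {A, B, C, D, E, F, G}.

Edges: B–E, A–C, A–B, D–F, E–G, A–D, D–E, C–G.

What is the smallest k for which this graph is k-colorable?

The cycle B-E-G-C-A-B has odd length 5, so it cannot be 2-colored; at least 3 colors are needed.
3 colors suffice: color 1 → {B, D, G}; color 2 → {A, E, F}; color 3 → {C}. No two adjacent vertices share a color.

3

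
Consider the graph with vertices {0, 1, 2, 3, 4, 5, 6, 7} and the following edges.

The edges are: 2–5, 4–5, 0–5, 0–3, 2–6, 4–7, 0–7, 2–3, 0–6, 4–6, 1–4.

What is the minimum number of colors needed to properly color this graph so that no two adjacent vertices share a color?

2

2 and 5 are adjacent, so at least 2 colors are needed.
2 colors suffice: color a → {0, 2, 4}; color b → {1, 3, 5, 6, 7}. Every edge joins two different colors.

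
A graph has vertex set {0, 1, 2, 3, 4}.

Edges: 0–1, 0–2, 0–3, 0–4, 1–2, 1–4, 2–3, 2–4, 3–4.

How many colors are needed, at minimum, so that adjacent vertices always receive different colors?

4

0, 1, 2, 4 are mutually adjacent (a clique of size 4), so at least 4 colors are needed.
A valid assignment using 4 colors: 0=red, 1=yellow, 2=green, 3=yellow, 4=blue. Every edge joins two different colors.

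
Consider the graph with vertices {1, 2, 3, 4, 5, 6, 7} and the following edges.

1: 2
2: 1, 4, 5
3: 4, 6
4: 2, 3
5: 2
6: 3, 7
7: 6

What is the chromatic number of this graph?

3 and 4 are adjacent, so at least 2 colors are needed.
2 colors suffice: 1=b, 2=a, 3=a, 4=b, 5=b, 6=b, 7=a. Every edge joins two different colors.

2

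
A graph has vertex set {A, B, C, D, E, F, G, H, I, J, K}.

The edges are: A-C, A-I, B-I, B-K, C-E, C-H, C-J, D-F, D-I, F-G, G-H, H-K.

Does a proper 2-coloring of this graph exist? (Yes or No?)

No

The cycle D-I-A-C-H-G-F-D has odd length 7, so it cannot be 2-colored; at least 3 colors are needed.
So 2 colors are not enough.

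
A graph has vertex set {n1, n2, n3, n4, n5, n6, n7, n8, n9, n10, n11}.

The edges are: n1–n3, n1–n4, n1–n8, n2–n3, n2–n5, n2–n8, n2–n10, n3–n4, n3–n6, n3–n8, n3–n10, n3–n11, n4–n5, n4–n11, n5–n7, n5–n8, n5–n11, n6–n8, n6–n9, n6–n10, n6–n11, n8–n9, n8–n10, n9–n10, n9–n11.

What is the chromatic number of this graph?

4

n2, n3, n8, n10 form a clique, so at least 4 colors are needed.
4 colors suffice: color R → {n7, n8, n11}; color B → {n3, n5, n9}; color G → {n2, n4, n6}; color Y → {n1, n10}. Every edge joins two different colors.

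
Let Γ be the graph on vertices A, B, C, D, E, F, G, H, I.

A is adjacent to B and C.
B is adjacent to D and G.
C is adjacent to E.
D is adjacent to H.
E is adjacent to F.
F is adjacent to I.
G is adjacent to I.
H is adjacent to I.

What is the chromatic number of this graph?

The cycle I-G-B-D-H-I has odd length 5, so it cannot be 2-colored; at least 3 colors are needed.
One proper 3-coloring: A=blue, B=red, C=green, D=green, E=red, F=blue, G=blue, H=blue, I=red. Every edge joins two different colors.

3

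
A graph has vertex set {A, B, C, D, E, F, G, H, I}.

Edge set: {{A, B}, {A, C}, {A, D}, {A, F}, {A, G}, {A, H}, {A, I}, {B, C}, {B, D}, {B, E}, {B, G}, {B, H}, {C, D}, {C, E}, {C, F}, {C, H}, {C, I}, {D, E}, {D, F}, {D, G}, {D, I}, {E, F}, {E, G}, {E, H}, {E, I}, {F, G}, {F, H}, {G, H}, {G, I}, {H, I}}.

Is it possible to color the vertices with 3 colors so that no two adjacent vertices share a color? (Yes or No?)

No

A, B, G, H are mutually adjacent (a clique of size 4), so at least 4 colors are needed.
So 3 colors are not enough.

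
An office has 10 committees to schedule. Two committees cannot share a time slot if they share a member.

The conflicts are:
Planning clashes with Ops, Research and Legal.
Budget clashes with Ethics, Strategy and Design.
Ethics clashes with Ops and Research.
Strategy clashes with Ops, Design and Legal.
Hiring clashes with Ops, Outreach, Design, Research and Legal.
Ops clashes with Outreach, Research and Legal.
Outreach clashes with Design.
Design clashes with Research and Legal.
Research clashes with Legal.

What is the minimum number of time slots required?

Hiring, Ops, Research, Legal are mutually in conflict, so at least 4 time slots are needed.
4 time slots suffice: time slot 1 → {Ops, Design}; time slot 2 → {Budget, Outreach, Legal}; time slot 3 → {Strategy, Research}; time slot 4 → {Planning, Ethics, Hiring}. Each listed conflict is separated.

4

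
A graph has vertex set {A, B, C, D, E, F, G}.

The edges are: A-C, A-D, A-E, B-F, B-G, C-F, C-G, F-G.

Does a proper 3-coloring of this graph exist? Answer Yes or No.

The chromatic number is 3. C, F, G are pairwise adjacent, so at least 3 colors are needed.
3 colors suffice: color 1 → {A, G}; color 2 → {B, C, D, E}; color 3 → {F}.
That is already a proper 3-coloring.

Yes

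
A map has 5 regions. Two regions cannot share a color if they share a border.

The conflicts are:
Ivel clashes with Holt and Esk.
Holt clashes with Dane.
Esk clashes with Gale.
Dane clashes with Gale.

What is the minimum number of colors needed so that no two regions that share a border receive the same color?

3

The cycle Dane-Holt-Ivel-Esk-Gale-Dane has odd length 5, so it cannot be 2-colored; at least 3 colors are needed.
3 colors suffice: color 1 → {Ivel, Gale}; color 2 → {Holt, Esk}; color 3 → {Dane}. Each listed conflict is separated.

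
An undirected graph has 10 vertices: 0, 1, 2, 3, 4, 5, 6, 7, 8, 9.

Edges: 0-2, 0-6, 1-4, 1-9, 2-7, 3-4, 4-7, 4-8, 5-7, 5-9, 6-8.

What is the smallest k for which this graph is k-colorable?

The cycle 1-9-5-7-4-1 has odd length 5, so it cannot be 2-colored; at least 3 colors are needed.
3 colors suffice: color a → {2, 4, 5, 6}; color b → {0, 1, 3, 7, 8}; color c → {9}. Each edge has distinct colors on its endpoints.

3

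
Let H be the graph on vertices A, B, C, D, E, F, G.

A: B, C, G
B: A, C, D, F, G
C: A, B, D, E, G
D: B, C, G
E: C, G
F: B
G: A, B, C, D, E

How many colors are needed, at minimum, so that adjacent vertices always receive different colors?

4

B, C, D, G are pairwise adjacent (a clique of size 4), so at least 4 colors are needed.
4 colors suffice: A=yellow, B=red, C=green, D=yellow, E=red, F=blue, G=blue. Every edge joins two different colors.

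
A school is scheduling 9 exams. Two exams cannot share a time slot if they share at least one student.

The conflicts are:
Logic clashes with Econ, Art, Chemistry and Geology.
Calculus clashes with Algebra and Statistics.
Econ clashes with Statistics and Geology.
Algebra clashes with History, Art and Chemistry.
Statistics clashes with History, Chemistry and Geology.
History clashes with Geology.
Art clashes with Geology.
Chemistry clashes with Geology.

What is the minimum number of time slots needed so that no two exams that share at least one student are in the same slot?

3

Logic, Art, Geology all conflict with each other, so at least 3 time slots are needed.
A valid assignment using 3 time slots: Logic=2, Calculus=3, Econ=3, Algebra=1, Statistics=2, History=3, Art=3, Chemistry=3, Geology=1. Each listed conflict is separated.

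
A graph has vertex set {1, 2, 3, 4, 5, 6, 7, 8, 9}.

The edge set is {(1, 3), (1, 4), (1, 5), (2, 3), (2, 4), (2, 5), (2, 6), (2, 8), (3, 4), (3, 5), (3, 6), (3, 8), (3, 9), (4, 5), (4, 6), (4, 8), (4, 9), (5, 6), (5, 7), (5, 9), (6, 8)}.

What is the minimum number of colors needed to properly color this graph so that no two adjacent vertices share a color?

2, 3, 4, 5, 6 are pairwise adjacent (a clique of size 5), so at least 5 colors are needed.
5 colors suffice: color a → {3, 7}; color b → {5, 8}; color c → {4}; color d → {1, 2, 9}; color e → {6}. Each edge has distinct colors on its endpoints.

5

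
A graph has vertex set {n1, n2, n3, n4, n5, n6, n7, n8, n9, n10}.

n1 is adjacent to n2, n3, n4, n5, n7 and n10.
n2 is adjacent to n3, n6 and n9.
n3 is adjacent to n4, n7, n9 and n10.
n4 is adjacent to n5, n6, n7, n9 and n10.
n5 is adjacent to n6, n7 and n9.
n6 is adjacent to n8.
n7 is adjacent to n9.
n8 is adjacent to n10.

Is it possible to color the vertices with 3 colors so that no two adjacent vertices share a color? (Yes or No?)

n1, n3, n4, n7 are pairwise adjacent (a clique of size 4), so at least 4 colors are needed.
So 3 colors are not enough.

No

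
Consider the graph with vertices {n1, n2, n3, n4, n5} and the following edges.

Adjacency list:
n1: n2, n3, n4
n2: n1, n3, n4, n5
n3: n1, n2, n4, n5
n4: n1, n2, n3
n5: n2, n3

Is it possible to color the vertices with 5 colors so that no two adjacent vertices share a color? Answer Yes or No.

Yes

The chromatic number is 4. n1, n2, n3, n4 are pairwise adjacent (a clique of size 4), so at least 4 colors are needed.
4 colors suffice: color 1 → {n3}; color 2 → {n2}; color 3 → {n4, n5}; color 4 → {n1}.
Since 5 ≥ 4, a proper 5-coloring certainly exists.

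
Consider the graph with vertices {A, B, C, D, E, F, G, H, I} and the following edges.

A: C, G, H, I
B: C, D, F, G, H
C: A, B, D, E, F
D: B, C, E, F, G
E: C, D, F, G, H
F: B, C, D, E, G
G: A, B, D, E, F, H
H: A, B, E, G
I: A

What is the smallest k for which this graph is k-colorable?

C, D, E, F are mutually adjacent (a clique of size 4), so at least 4 colors are needed.
4 colors suffice: color red → {C, G, I}; color blue → {A, D}; color green → {B, E}; color yellow → {F, H}. Every edge joins two different colors.

4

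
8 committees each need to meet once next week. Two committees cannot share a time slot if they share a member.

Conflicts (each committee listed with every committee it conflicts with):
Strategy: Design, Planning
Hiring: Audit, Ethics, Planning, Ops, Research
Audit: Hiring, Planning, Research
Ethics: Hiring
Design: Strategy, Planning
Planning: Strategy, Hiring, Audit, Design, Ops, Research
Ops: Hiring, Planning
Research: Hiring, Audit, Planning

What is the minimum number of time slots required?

Hiring, Audit, Planning, Research are mutually in conflict, so at least 4 time slots are needed.
4 time slots suffice: time slot 1 → {Ethics, Planning}; time slot 2 → {Strategy, Hiring}; time slot 3 → {Design, Ops, Research}; time slot 4 → {Audit}. Every pair that conflicts lands in different time slots.

4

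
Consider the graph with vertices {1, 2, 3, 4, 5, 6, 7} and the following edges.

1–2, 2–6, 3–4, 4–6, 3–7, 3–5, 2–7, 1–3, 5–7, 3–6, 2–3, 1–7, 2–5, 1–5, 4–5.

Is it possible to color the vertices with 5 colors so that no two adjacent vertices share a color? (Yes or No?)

The chromatic number is 5. 1, 2, 3, 5, 7 form a clique, so at least 5 colors are needed.
5 colors suffice: color red → {3}; color blue → {2, 4}; color green → {5, 6}; color yellow → {7}; color purple → {1}.
That is already a proper 5-coloring.

Yes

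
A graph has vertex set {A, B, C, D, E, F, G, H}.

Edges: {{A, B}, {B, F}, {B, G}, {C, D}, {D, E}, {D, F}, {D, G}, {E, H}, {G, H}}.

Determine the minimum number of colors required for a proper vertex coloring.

D and G are adjacent, so at least 2 colors are needed.
A valid assignment using 2 colors: A=blue, B=red, C=blue, D=red, E=blue, F=blue, G=blue, H=red. Each edge has distinct colors on its endpoints.

2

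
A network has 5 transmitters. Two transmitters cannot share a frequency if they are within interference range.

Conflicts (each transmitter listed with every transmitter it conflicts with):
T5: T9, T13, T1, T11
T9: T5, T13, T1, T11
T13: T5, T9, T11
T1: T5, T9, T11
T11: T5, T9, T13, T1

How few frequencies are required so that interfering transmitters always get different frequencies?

4

T5, T9, T1, T11 all conflict with each other, so at least 4 frequencies are needed.
4 frequencies suffice: frequency 1 → {T5}; frequency 2 → {T9}; frequency 3 → {T11}; frequency 4 → {T13, T1}. No two conflicting transmitters share a frequency.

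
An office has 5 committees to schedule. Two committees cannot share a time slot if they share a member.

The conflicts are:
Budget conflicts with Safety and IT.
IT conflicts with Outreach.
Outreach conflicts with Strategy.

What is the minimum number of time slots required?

2

Outreach and Strategy conflict, so at least 2 time slots are needed.
A valid assignment using 2 time slots: Budget=1, Safety=2, IT=2, Outreach=1, Strategy=2. No two conflicting committees share a time slot.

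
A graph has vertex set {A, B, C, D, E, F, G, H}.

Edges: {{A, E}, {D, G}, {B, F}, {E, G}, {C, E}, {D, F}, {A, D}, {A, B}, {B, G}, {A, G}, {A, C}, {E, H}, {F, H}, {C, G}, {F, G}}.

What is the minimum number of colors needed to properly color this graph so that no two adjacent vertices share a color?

4

A, C, E, G form a clique, so at least 4 colors are needed.
4 colors suffice: color red → {G, H}; color blue → {A, F}; color green → {B, D, E}; color yellow → {C}. Each edge has distinct colors on its endpoints.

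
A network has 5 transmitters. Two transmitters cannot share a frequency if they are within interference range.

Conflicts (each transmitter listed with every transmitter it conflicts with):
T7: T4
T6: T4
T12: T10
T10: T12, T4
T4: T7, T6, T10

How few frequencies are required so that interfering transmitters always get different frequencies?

2

T6 and T4 conflict, so at least 2 frequencies are needed.
Using 2 frequencies: T7=2, T6=2, T12=1, T10=2, T4=1. No two conflicting transmitters share a frequency.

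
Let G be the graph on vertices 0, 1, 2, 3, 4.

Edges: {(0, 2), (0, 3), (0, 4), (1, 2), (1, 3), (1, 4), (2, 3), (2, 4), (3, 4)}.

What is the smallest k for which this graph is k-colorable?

4

0, 2, 3, 4 are pairwise adjacent (a clique of size 4), so at least 4 colors are needed.
4 colors suffice: color red → {2}; color blue → {3}; color green → {4}; color yellow → {0, 1}. No two adjacent vertices share a color.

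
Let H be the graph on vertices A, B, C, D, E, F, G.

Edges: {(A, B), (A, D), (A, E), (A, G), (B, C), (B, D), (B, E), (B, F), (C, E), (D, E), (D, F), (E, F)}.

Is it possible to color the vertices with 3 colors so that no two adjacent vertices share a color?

A, B, D, E are pairwise adjacent (a clique of size 4), so at least 4 colors are needed.
So 3 colors are not enough.

No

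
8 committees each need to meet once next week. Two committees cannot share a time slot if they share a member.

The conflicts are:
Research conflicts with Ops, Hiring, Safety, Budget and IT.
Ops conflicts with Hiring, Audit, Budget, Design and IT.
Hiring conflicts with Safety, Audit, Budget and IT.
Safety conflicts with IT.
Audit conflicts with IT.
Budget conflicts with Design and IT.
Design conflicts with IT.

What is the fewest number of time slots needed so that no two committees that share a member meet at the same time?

Research, Ops, Hiring, Budget, IT all conflict with each other, so at least 5 time slots are needed.
5 time slots suffice: time slot 1 → {IT}; time slot 2 → {Ops, Safety}; time slot 3 → {Hiring, Design}; time slot 4 → {Research, Audit}; time slot 5 → {Budget}. No two conflicting committees share a time slot.

5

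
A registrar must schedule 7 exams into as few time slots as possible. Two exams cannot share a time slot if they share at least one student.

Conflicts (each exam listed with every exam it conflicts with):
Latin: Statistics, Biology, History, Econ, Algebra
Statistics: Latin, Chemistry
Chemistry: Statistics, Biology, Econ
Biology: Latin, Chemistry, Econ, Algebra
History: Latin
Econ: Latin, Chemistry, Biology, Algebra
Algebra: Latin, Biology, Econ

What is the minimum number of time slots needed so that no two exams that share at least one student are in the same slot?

Latin, Biology, Econ, Algebra pairwise conflict, so at least 4 time slots are needed.
4 time slots suffice: Latin=1, Statistics=2, Chemistry=1, Biology=3, History=2, Econ=2, Algebra=4. Each listed conflict is separated.

4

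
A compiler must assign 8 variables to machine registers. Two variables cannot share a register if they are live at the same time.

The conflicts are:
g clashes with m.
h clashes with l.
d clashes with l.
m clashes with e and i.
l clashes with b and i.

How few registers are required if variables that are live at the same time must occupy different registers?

2

h and l conflict, so at least 2 registers are needed.
2 registers suffice: register 1 → {m, l}; register 2 → {g, h, d, e, b, i}. Every pair that conflicts lands in different registers.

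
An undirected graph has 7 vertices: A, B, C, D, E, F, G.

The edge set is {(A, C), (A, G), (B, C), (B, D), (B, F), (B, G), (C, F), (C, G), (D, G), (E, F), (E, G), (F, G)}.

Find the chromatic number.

B, C, F, G form a clique, so at least 4 colors are needed.
4 colors suffice: color 1 → {G}; color 2 → {A, D, F}; color 3 → {B, E}; color 4 → {C}. Each edge has distinct colors on its endpoints.

4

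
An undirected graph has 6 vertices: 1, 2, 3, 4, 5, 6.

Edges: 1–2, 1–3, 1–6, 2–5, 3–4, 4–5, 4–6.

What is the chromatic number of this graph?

The cycle 2-1-3-4-5-2 has odd length 5, so it cannot be 2-colored; at least 3 colors are needed.
One proper 3-coloring: 1=a, 2=b, 3=b, 4=a, 5=c, 6=b. Every edge joins two different colors.

3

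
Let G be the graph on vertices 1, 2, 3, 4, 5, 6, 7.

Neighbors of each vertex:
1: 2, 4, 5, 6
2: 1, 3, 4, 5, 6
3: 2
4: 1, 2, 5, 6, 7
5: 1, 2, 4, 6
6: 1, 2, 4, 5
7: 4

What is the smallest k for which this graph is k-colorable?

5

1, 2, 4, 5, 6 form a clique, so at least 5 colors are needed.
A valid assignment using 5 colors: 1=yellow, 2=blue, 3=red, 4=red, 5=green, 6=purple, 7=blue. Each edge has distinct colors on its endpoints.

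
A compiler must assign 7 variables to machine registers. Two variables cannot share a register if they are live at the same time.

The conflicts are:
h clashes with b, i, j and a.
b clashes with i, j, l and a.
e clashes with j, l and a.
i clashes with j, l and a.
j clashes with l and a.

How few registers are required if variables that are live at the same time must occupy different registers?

h, b, i, j, a pairwise conflict, so at least 5 registers are needed.
A valid assignment using 5 registers: h=5, b=3, e=3, i=4, j=1, l=2, a=2. No two conflicting variables share a register.

5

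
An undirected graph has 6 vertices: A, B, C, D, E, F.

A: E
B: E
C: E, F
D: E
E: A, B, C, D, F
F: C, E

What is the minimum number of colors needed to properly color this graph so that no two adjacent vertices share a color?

C, E, F are pairwise adjacent, so at least 3 colors are needed.
One proper 3-coloring: A=2, B=2, C=2, D=2, E=1, F=3. Every edge joins two different colors.

3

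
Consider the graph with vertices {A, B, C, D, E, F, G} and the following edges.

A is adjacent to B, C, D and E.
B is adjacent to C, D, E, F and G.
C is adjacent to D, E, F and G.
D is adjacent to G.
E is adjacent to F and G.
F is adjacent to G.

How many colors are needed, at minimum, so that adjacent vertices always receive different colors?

B, C, E, F, G are mutually adjacent (a clique of size 5), so at least 5 colors are needed.
A valid assignment using 5 colors: A=3, B=1, C=2, D=4, E=4, F=5, G=3. Each edge has distinct colors on its endpoints.

5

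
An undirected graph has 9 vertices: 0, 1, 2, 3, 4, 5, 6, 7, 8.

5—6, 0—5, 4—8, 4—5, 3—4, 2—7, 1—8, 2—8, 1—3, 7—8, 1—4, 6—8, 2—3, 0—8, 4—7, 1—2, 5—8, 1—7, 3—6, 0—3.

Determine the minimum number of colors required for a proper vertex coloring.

4

1, 4, 7, 8 are mutually adjacent (a clique of size 4), so at least 4 colors are needed.
4 colors suffice: color red → {3, 8}; color blue → {0, 2, 4, 6}; color green → {1, 5}; color yellow → {7}. No two adjacent vertices share a color.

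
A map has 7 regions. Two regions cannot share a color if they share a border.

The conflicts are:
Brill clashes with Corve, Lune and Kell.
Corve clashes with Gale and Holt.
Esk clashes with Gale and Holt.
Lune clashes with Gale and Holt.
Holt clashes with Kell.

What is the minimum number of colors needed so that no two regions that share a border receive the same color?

Brill and Corve conflict, so at least 2 colors are needed.
One proper 2-coloring: Brill=1, Corve=2, Esk=2, Lune=2, Gale=1, Holt=1, Kell=2. No two conflicting regions share a color.

2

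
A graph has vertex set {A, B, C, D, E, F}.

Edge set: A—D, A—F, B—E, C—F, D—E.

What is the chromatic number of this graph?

B and E are adjacent, so at least 2 colors are needed.
One proper 2-coloring: A=2, B=1, C=2, D=1, E=2, F=1. Every edge joins two different colors.

2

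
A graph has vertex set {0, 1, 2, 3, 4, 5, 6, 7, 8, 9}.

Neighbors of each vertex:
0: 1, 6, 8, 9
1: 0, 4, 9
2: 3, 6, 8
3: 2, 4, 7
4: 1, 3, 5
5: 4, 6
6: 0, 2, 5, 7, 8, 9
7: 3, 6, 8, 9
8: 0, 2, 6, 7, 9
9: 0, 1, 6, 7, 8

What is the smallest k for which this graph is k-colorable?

6, 7, 8, 9 are mutually adjacent (a clique of size 4), so at least 4 colors are needed.
4 colors suffice: color a → {1, 3, 6}; color b → {2, 4, 9}; color c → {5, 8}; color d → {0, 7}. No two adjacent vertices share a color.

4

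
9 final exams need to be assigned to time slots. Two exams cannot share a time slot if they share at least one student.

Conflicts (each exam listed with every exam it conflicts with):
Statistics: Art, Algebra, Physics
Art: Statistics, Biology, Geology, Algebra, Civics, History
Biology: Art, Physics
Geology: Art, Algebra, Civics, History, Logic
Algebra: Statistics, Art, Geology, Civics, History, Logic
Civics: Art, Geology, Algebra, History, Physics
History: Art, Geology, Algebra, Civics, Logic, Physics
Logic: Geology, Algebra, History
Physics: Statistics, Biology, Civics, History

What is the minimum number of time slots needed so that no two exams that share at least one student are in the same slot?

5

Art, Geology, Algebra, Civics, History pairwise conflict, so at least 5 time slots are needed.
A valid assignment using 5 time slots: Statistics=1, Art=2, Biology=1, Geology=4, Algebra=3, Civics=5, History=1, Logic=2, Physics=2. Every pair that conflicts lands in different time slots.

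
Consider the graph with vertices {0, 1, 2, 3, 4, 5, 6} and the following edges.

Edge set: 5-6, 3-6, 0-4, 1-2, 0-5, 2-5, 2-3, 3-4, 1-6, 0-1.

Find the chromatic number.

3

The cycle 0-1-2-3-4-0 has odd length 5, so it cannot be 2-colored; at least 3 colors are needed.
3 colors suffice: 0=a, 1=b, 2=a, 3=b, 4=c, 5=b, 6=a. Every edge joins two different colors.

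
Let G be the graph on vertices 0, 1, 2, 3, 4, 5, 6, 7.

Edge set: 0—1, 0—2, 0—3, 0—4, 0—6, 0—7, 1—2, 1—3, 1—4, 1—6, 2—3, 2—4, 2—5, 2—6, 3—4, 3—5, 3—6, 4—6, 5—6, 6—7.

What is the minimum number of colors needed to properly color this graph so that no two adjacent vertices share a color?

6

0, 1, 2, 3, 4, 6 are mutually adjacent (a clique of size 6), so at least 6 colors are needed.
A valid assignment using 6 colors: 0=c, 1=f, 2=d, 3=b, 4=e, 5=c, 6=a, 7=b. Every edge joins two different colors.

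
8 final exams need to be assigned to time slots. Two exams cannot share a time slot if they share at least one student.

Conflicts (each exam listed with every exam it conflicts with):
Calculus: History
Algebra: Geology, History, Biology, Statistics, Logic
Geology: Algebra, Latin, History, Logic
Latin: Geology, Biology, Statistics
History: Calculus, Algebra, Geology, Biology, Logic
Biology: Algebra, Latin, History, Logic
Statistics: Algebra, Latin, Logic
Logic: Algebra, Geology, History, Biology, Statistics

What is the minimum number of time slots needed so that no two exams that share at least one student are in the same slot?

4

Algebra, History, Biology, Logic are mutually in conflict, so at least 4 time slots are needed.
4 time slots suffice: Calculus=1, Algebra=2, Geology=4, Latin=1, History=3, Biology=4, Statistics=3, Logic=1. Every pair that conflicts lands in different time slots.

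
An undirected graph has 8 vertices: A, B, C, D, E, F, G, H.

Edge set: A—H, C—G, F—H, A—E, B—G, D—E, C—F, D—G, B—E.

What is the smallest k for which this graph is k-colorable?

3

The cycle H-A-E-B-G-C-F-H has odd length 7, so it cannot be 2-colored; at least 3 colors are needed.
3 colors suffice: color 1 → {E, F, G}; color 2 → {A, B, C, D}; color 3 → {H}. Every edge joins two different colors.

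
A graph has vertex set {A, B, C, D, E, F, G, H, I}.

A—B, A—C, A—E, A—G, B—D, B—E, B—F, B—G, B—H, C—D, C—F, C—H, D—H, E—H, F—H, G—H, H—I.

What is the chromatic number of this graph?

3

B, F, H are mutually adjacent, so at least 3 colors are needed.
3 colors suffice: color red → {A, H}; color blue → {B, C, I}; color green → {D, E, F, G}. No two adjacent vertices share a color.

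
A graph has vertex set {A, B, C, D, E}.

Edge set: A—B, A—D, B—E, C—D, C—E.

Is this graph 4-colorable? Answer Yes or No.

Yes

The chromatic number is 3. The cycle C-D-A-B-E-C has odd length 5, so it cannot be 2-colored; at least 3 colors are needed.
A valid assignment using 3 colors: A=red, B=green, C=red, D=blue, E=blue.
Since 4 ≥ 3, a proper 4-coloring certainly exists.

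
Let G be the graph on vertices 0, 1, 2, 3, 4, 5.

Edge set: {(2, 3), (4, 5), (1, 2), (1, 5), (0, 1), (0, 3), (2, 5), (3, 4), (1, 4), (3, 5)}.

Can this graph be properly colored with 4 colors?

Yes

The chromatic number is 3. 1, 2, 5 are mutually adjacent, so at least 3 colors are needed.
One proper 3-coloring: 0=b, 1=a, 2=c, 3=a, 4=c, 5=b.
Since 4 ≥ 3, a proper 4-coloring certainly exists.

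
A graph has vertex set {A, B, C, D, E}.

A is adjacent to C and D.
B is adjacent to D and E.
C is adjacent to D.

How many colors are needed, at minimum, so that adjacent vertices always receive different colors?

A, C, D are mutually adjacent, so at least 3 colors are needed.
3 colors suffice: color 1 → {D, E}; color 2 → {A, B}; color 3 → {C}. Every edge joins two different colors.

3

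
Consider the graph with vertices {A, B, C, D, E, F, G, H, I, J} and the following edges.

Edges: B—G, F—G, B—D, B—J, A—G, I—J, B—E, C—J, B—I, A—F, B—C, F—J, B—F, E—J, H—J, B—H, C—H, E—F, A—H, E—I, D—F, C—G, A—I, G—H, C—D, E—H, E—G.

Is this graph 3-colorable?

B, E, I, J are pairwise adjacent (a clique of size 4), so at least 4 colors are needed.
So 3 colors are not enough.

No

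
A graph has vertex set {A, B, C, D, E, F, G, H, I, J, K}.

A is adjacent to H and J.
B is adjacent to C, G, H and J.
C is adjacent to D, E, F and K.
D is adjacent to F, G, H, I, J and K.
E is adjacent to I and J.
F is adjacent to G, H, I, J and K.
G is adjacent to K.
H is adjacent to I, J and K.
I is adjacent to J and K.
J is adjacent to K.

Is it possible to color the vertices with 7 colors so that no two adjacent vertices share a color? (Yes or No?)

Yes

The chromatic number is 6. D, F, H, I, J, K are mutually adjacent (a clique of size 6), so at least 6 colors are needed.
6 colors suffice: color 1 → {C, G, J}; color 2 → {A, B, E, F}; color 3 → {D}; color 4 → {H}; color 5 → {K}; color 6 → {I}.
Since 7 ≥ 6, a proper 7-coloring certainly exists.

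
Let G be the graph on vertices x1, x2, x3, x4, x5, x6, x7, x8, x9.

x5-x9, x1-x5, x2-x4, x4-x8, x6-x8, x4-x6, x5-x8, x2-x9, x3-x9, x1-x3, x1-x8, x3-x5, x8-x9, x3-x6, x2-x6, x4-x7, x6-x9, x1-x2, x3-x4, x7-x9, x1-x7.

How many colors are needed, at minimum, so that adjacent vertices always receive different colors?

x3, x5, x9 form a triangle, so at least 3 colors are needed.
3 colors suffice: color 1 → {x1, x4, x9}; color 2 → {x2, x3, x7, x8}; color 3 → {x5, x6}. No two adjacent vertices share a color.

3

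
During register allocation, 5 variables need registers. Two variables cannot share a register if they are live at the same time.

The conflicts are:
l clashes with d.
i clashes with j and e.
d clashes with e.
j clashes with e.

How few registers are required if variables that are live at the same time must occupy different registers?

i, j, e are mutually in conflict, so at least 3 registers are needed.
3 registers suffice: register 1 → {l, e}; register 2 → {i, d}; register 3 → {j}. Every pair that conflicts lands in different registers.

3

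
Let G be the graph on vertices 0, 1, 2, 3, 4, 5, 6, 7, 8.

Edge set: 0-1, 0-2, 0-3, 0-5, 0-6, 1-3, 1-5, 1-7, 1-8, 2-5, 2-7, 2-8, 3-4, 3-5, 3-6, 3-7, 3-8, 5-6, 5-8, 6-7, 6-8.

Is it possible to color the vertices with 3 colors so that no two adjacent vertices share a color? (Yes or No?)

1, 3, 5, 8 are mutually adjacent (a clique of size 4), so at least 4 colors are needed.
So 3 colors are not enough.

No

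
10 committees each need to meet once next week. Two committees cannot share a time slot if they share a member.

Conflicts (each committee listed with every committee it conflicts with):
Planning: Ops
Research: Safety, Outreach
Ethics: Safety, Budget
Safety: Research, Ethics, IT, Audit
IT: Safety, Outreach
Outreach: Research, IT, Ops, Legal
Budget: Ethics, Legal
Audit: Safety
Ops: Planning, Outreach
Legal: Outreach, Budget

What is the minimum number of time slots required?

2

IT and Outreach conflict, so at least 2 time slots are needed.
Using 2 time slots: Planning=1, Research=2, Ethics=2, Safety=1, IT=2, Outreach=1, Budget=1, Audit=2, Ops=2, Legal=2. Every pair that conflicts lands in different time slots.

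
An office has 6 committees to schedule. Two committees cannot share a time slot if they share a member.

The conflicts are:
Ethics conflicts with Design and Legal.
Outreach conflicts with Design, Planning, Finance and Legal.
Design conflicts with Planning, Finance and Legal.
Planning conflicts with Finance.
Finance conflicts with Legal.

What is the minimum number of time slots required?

4

Outreach, Design, Planning, Finance are mutually in conflict, so at least 4 time slots are needed.
A valid assignment using 4 time slots: Ethics=2, Outreach=2, Design=1, Planning=4, Finance=3, Legal=4. Every pair that conflicts lands in different time slots.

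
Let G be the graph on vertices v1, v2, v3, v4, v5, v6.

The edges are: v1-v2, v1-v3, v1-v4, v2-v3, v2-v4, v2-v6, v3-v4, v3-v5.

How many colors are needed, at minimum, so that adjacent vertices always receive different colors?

v1, v2, v3, v4 are mutually adjacent (a clique of size 4), so at least 4 colors are needed.
4 colors suffice: v1=4, v2=2, v3=1, v4=3, v5=2, v6=1. No two adjacent vertices share a color.

4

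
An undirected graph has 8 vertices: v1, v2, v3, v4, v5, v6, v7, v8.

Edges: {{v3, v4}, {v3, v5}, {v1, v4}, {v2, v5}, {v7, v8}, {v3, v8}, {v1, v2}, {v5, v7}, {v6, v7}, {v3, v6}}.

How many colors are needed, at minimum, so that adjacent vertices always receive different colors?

3

The cycle v3-v4-v1-v2-v5-v3 has odd length 5, so it cannot be 2-colored; at least 3 colors are needed.
One proper 3-coloring: v1=1, v2=3, v3=1, v4=2, v5=2, v6=2, v7=1, v8=2. No two adjacent vertices share a color.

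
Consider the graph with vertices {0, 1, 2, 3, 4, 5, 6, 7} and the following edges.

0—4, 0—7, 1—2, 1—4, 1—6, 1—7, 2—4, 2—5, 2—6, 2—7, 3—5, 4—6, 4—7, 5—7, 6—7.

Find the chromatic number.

1, 2, 4, 6, 7 are pairwise adjacent (a clique of size 5), so at least 5 colors are needed.
5 colors suffice: color a → {3, 7}; color b → {4, 5}; color c → {0, 2}; color d → {6}; color e → {1}. No two adjacent vertices share a color.

5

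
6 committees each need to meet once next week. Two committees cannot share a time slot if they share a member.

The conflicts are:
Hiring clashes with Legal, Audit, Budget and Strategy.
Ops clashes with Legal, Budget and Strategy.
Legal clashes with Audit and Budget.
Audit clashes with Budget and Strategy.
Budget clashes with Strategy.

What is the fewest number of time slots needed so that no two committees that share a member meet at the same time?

4

Hiring, Legal, Audit, Budget all conflict with each other, so at least 4 time slots are needed.
A valid assignment using 4 time slots: Hiring=4, Ops=3, Legal=2, Audit=3, Budget=1, Strategy=2. Each listed conflict is separated.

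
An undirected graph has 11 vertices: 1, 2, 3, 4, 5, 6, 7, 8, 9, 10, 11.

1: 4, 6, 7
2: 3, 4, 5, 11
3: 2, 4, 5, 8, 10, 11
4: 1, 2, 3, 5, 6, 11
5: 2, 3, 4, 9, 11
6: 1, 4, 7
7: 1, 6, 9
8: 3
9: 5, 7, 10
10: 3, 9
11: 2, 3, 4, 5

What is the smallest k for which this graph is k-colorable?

2, 3, 4, 5, 11 are mutually adjacent (a clique of size 5), so at least 5 colors are needed.
5 colors suffice: color red → {4, 8, 9}; color blue → {3, 6}; color green → {5, 7, 10}; color yellow → {1, 11}; color purple → {2}. Every edge joins two different colors.

5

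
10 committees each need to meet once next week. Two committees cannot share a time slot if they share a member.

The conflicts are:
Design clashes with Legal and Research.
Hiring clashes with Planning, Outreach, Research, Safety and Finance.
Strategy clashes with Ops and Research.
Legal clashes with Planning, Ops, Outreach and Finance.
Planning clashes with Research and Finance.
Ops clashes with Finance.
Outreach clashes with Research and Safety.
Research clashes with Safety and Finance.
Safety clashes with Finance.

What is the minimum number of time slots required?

4

Hiring, Research, Safety, Finance are mutually in conflict, so at least 4 time slots are needed.
4 time slots suffice: Design=2, Hiring=3, Strategy=2, Legal=1, Planning=4, Ops=3, Outreach=2, Research=1, Safety=4, Finance=2. Every pair that conflicts lands in different time slots.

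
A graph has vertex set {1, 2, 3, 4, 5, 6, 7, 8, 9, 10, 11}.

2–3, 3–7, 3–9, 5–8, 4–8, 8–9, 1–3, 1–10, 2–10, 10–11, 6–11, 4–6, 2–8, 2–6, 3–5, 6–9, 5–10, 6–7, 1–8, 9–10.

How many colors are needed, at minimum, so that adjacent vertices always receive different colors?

4 and 6 are adjacent, so at least 2 colors are needed.
2 colors suffice: color a → {3, 6, 8, 10}; color b → {1, 2, 4, 5, 7, 9, 11}. No two adjacent vertices share a color.

2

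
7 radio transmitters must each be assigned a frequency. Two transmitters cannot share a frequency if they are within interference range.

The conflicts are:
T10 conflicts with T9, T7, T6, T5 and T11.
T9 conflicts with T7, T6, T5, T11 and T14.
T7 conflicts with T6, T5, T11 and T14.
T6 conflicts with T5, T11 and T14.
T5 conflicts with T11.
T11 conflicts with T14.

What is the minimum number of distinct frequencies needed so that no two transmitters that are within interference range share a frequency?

6

T10, T9, T7, T6, T5, T11 pairwise conflict, so at least 6 frequencies are needed.
Using 6 frequencies: T10=6, T9=4, T7=3, T6=2, T5=5, T11=1, T14=5. No two conflicting transmitters share a frequency.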